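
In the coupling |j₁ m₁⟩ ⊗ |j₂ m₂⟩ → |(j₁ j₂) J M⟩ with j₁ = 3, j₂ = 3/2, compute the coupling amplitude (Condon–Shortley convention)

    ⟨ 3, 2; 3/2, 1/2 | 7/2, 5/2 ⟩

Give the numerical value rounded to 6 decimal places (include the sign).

triangle: 1!×5!×2!/9! = 240/362880
(j±m)!: 5!×1!×2!×1!×6!×1! = 172800
prefactor² = (2J+1)×Δ×N² = 6400/7
  k=0: +1/(0!×1!×1!×2!×4!×0!) = 1/48
  k=1: −1/(1!×0!×0!×1!×5!×1!) = -1/120
Σ = 1/80  ⇒  CG² = 6400/7×1/80² = 1/7
CG = +√(1/7) = +0.377964

+√(1/7) = +0.377964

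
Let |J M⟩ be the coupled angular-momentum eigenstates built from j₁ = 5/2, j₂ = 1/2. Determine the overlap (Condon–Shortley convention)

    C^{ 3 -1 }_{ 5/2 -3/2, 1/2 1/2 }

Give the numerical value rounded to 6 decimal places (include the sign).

triangle: 0!*5!*1!/7! = 120/5040
(j±m)!: 1!*4!*1!*0!*2!*4! = 1152
prefactor² = (2J+1)*Δ*N² = 192
  k=0: +1/(0!*0!*4!*1!*1!*0!) = 1/24
Σ = 1/24  ⇒  CG² = 192*1/24² = 1/3
CG = +√(1/3) = +0.577350

+0.577350  (= +√(1/3))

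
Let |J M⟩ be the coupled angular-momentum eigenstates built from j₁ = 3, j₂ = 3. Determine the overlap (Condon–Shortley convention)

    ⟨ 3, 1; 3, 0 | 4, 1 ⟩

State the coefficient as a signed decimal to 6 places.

√[9·2!4!4!/11! · 4!2!3!3!5!3!] = √(124416/385)
  +(−1)^0/∏(0,2,2,3,2,1)! = 1/48  (running 1/48)
  +(−1)^1/∏(1,1,1,2,3,2)! = -1/24  (running -1/48)
  +(−1)^2/∏(2,0,0,1,4,3)! = 1/288  (running -5/288)
⟨..|..⟩ = √(124416/385)·(-5/288) = -0.312094

−√(15/154) ≈ -0.312094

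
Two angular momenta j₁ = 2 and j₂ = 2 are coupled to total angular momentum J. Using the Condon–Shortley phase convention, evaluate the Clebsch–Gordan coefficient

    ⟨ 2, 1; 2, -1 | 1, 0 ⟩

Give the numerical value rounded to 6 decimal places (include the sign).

−√(1/10) = -0.316228

j₁+j₂−J=3  J+j₁−j₂=1  J−j₁+j₂=1  j₁+j₂+J+1=6
(j₁±m₁, j₂±m₂, J±M) = (3,1,1,3,1,1)
P² = 9/10
sum k=0..1:
  [0] +1/6 = 1/6
  [1] −1/2 = -1/2
S = -1/3
C² = P²·S² = 1/10 ; C = -0.316228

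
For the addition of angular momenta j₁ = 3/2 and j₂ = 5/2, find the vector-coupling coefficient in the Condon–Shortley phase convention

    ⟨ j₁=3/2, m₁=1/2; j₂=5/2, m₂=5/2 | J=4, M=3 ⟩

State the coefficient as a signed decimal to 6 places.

+√(3/8) ≈ +0.612372

√[9·0!3!5!/9! · 2!1!5!0!7!1!] = √(21600)
  +(−1)^0/∏(0,0,1,5,2,0)! = 1/240  (running 1/240)
⟨..|..⟩ = √(21600)·(1/240) = +0.612372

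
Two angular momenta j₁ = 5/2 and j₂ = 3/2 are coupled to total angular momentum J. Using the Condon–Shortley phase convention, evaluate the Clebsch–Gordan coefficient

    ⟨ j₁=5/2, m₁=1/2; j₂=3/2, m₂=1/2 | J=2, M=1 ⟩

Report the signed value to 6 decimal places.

√[5·2!3!1!/7! · 3!2!2!1!3!1!] = √(12/7)
  +(−1)^1/∏(1,1,1,1,2,0)! = -1/2  (running -1/2)
  +(−1)^2/∏(2,0,0,0,3,1)! = 1/12  (running -5/12)
⟨..|..⟩ = √(12/7)·(-5/12) = -0.545545

-0.545545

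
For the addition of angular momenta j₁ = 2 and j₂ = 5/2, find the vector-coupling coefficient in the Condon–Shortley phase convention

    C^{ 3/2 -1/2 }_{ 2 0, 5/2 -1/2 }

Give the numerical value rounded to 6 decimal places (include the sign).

triangle: 3!*1!*2!/7! = 12/5040
(j±m)!: 2!*2!*2!*3!*1!*2! = 96
prefactor² = (2J+1)*Δ*N² = 32/35
  k=1: −1/(1!*2!*1!*1!*0!*1!) = -1/2
  k=2: +1/(2!*1!*0!*0!*1!*2!) = 1/4
Σ = -1/4  ⇒  CG² = 32/35*(-1/4)² = 2/35
CG = −√(2/35) = -0.239046

-0.239046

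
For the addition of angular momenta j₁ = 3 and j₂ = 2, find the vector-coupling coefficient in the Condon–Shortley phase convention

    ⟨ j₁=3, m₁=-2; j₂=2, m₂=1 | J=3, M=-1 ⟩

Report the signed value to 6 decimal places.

triangle: 2!·4!·2!/9! = 96/362880
(j±m)!: 1!·5!·3!·1!·2!·4! = 34560
prefactor² = (2J+1)·Δ·N² = 64
  k=1: −1/(1!·1!·4!·2!·0!·0!) = -1/48
  k=2: +1/(2!·0!·3!·1!·1!·1!) = 1/12
Σ = 1/16  ⇒  CG² = 64·1/16² = 1/4
CG = +√(1/4) = +0.500000

+√(1/4) = +0.500000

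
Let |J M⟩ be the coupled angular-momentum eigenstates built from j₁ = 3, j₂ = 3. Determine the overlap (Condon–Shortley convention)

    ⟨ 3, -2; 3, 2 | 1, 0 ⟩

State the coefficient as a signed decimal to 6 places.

+0.377964  (= +√(1/7))

√[3·5!1!1!/8! · 1!5!5!1!1!1!] = √(900/7)
  +(−1)^4/∏(4,1,1,1,0,0)! = 1/24  (running 1/24)
  +(−1)^5/∏(5,0,0,0,1,1)! = -1/120  (running 1/30)
⟨..|..⟩ = √(900/7)·(1/30) = +0.377964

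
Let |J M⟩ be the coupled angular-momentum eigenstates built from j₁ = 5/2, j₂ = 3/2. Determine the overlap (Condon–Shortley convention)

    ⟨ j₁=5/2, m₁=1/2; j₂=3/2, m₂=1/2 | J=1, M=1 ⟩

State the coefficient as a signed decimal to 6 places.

triangle: 3!*2!*0!/6! = 12/720
(j±m)!: 3!*2!*2!*1!*2!*0! = 48
prefactor² = (2J+1)*Δ*N² = 12/5
  k=2: +1/(2!*1!*0!*0!*2!*0!) = 1/4
Σ = 1/4  ⇒  CG² = 12/5*1/4² = 3/20
CG = +√(3/20) = +0.387298

+√(3/20) ≈ +0.387298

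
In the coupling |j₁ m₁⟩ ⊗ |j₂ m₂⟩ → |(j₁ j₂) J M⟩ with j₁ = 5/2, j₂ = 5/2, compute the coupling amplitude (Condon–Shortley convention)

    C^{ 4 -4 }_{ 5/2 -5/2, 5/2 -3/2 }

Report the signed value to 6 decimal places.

triangle: 1!×4!×4!/10! = 576/3628800
(j±m)!: 0!×5!×1!×4!×0!×8! = 116121600
prefactor² = (2J+1)×Δ×N² = 165888
  k=1: −1/(1!×0!×4!×0!×0!×4!) = -1/576
Σ = -1/576  ⇒  CG² = 165888×(-1/576)² = 1/2
CG = −√(1/2) = -0.707107

-0.707107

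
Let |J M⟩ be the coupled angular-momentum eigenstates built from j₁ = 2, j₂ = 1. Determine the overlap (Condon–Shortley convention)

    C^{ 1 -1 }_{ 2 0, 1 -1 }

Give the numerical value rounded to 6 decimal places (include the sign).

√[3·2!2!0!/5! · 2!2!0!2!0!2!] = √(8/5)
  +(−1)^0/∏(0,2,2,0,0,0)! = 1/4  (running 1/4)
⟨..|..⟩ = √(8/5)·(1/4) = +0.316228

+√(1/10) ≈ +0.316228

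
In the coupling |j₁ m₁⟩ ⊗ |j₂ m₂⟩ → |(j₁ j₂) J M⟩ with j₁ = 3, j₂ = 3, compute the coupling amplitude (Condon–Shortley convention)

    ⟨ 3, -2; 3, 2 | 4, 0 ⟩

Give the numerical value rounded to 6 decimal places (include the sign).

+0.564076

j₁+j₂−J=2  J+j₁−j₂=4  J−j₁+j₂=4  j₁+j₂+J+1=11
(j₁±m₁, j₂±m₂, J±M) = (1,5,5,1,4,4)
P² = 165888/77
sum k=1..2:
  [1] −1/576 = -1/576
  [2] +1/72 = 1/72
S = 7/576
C² = P²·S² = 7/22 ; C = +0.564076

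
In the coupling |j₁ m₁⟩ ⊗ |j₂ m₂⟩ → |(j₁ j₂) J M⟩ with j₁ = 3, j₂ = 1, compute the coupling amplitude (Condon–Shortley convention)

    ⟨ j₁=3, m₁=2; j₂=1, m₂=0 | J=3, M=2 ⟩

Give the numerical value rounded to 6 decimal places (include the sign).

√[7·1!5!1!/8! · 5!1!1!1!5!1!] = √(300)
  +(−1)^0/∏(0,1,1,1,4,0)! = 1/24  (running 1/24)
  +(−1)^1/∏(1,0,0,0,5,1)! = -1/120  (running 1/30)
⟨..|..⟩ = √(300)·(1/30) = +0.577350

+0.577350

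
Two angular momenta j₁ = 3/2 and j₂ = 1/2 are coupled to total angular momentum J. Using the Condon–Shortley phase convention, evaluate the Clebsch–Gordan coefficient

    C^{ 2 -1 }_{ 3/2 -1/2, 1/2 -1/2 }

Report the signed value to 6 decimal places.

+0.866025  (= +√(3/4))

j₁+j₂−J=0  J+j₁−j₂=3  J−j₁+j₂=1  j₁+j₂+J+1=5
(j₁±m₁, j₂±m₂, J±M) = (1,2,0,1,1,3)
P² = 3
sum k=0..0:
  [0] +1/2 = 1/2
S = 1/2
C² = P²·S² = 3/4 ; C = +0.866025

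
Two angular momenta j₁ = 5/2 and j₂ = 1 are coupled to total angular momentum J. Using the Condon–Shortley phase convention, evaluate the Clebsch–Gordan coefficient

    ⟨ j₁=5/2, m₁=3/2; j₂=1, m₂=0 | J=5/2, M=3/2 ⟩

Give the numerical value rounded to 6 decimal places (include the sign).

√[6·1!4!1!/7! · 4!1!1!1!4!1!] = √(576/35)
  +(−1)^0/∏(0,1,1,1,3,0)! = 1/6  (running 1/6)
  +(−1)^1/∏(1,0,0,0,4,1)! = -1/24  (running 1/8)
⟨..|..⟩ = √(576/35)·(1/8) = +0.507093

+√(9/35) = +0.507093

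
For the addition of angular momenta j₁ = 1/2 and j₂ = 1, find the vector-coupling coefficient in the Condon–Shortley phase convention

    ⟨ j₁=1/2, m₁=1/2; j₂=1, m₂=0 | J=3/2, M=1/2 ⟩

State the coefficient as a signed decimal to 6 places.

triangle: 0!*1!*2!/4! = 2/24
(j±m)!: 1!*0!*1!*1!*2!*1! = 2
prefactor² = (2J+1)*Δ*N² = 2/3
  k=0: +1/(0!*0!*0!*1!*1!*1!) = 1
Σ = 1  ⇒  CG² = 2/3*1² = 2/3
CG = +√(2/3) = +0.816497

+0.816497  (= +√(2/3))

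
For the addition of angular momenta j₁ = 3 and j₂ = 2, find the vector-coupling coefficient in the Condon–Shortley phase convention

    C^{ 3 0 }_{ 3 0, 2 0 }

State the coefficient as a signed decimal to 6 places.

√[7·2!4!2!/9! · 3!3!2!2!3!3!] = √(48/5)
  +(−1)^0/∏(0,2,3,2,1,0)! = 1/24  (running 1/24)
  +(−1)^1/∏(1,1,2,1,2,1)! = -1/4  (running -5/24)
  +(−1)^2/∏(2,0,1,0,3,2)! = 1/24  (running -1/6)
⟨..|..⟩ = √(48/5)·(-1/6) = -0.516398

-0.516398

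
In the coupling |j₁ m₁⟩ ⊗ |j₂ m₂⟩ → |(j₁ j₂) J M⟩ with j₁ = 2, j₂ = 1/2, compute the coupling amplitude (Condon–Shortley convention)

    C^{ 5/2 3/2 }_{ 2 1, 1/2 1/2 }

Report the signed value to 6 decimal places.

+√(4/5) = +0.894427

j₁+j₂−J=0  J+j₁−j₂=4  J−j₁+j₂=1  j₁+j₂+J+1=6
(j₁±m₁, j₂±m₂, J±M) = (3,1,1,0,4,1)
P² = 144/5
sum k=0..0:
  [0] +1/6 = 1/6
S = 1/6
C² = P²·S² = 4/5 ; C = +0.894427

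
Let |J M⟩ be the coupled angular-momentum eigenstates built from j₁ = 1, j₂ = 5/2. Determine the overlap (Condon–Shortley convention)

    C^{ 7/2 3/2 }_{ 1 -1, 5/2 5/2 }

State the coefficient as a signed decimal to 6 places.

triangle: 0!×2!×5!/8! = 240/40320
(j±m)!: 0!×2!×5!×0!×5!×2! = 57600
prefactor² = (2J+1)×Δ×N² = 19200/7
  k=0: +1/(0!×0!×2!×5!×0!×0!) = 1/240
Σ = 1/240  ⇒  CG² = 19200/7×1/240² = 1/21
CG = +√(1/21) = +0.218218

+0.218218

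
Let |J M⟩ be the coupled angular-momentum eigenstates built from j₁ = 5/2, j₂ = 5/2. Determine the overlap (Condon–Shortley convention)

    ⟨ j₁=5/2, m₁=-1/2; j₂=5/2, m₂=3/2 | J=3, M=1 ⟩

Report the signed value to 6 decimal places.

+√(1/30) ≈ +0.182574

√[7·2!3!3!/9! · 2!3!4!1!4!2!] = √(96/5)
  +(−1)^1/∏(1,1,2,3,1,0)! = -1/12  (running -1/12)
  +(−1)^2/∏(2,0,1,2,2,1)! = 1/8  (running 1/24)
⟨..|..⟩ = √(96/5)·(1/24) = +0.182574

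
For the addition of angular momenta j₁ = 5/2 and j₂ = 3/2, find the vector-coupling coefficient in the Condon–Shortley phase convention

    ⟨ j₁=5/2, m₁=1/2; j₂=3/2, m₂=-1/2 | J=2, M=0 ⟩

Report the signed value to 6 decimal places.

−√(1/14) = -0.267261

j₁+j₂−J=2  J+j₁−j₂=3  J−j₁+j₂=1  j₁+j₂+J+1=7
(j₁±m₁, j₂±m₂, J±M) = (3,2,1,2,2,2)
P² = 8/7
sum k=0..1:
  [0] +1/4 = 1/4
  [1] −1/2 = -1/2
S = -1/4
C² = P²·S² = 1/14 ; C = -0.267261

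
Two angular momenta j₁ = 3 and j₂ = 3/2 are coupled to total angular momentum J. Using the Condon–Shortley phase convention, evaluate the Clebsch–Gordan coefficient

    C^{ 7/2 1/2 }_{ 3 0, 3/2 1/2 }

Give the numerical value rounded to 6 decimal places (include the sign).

j₁+j₂−J=1  J+j₁−j₂=5  J−j₁+j₂=2  j₁+j₂+J+1=9
(j₁±m₁, j₂±m₂, J±M) = (3,3,2,1,4,3)
P² = 384/7
sum k=0..1:
  [0] +1/24 = 1/24
  [1] −1/12 = -1/12
S = -1/24
C² = P²·S² = 2/21 ; C = -0.308607

-0.308607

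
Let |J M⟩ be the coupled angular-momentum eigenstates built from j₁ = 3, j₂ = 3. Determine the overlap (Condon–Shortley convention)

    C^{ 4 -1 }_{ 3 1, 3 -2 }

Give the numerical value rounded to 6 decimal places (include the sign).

+0.455842

j₁+j₂−J=2  J+j₁−j₂=4  J−j₁+j₂=4  j₁+j₂+J+1=11
(j₁±m₁, j₂±m₂, J±M) = (4,2,1,5,3,5)
P² = 82944/77
sum k=0..1:
  [0] +1/48 = 1/48
  [1] −1/144 = -1/144
S = 1/72
C² = P²·S² = 16/77 ; C = +0.455842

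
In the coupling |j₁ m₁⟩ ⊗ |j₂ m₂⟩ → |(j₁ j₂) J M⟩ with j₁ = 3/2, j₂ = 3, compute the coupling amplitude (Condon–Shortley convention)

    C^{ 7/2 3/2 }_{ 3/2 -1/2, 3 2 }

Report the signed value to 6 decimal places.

j₁+j₂−J=1  J+j₁−j₂=2  J−j₁+j₂=5  j₁+j₂+J+1=9
(j₁±m₁, j₂±m₂, J±M) = (1,2,5,1,5,2)
P² = 6400/21
sum k=0..1:
  [0] +1/240 = 1/240
  [1] −1/24 = -1/24
S = -3/80
C² = P²·S² = 3/7 ; C = -0.654654

-0.654654  (= −√(3/7))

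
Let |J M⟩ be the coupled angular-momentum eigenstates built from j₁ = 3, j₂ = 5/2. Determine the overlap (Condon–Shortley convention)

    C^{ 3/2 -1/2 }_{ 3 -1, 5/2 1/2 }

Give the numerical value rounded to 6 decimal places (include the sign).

-0.097590

j₁+j₂−J=4  J+j₁−j₂=2  J−j₁+j₂=1  j₁+j₂+J+1=8
(j₁±m₁, j₂±m₂, J±M) = (2,4,3,2,1,2)
P² = 192/35
sum k=2..3:
  [2] +1/8 = 1/8
  [3] −1/6 = -1/6
S = -1/24
C² = P²·S² = 1/105 ; C = -0.097590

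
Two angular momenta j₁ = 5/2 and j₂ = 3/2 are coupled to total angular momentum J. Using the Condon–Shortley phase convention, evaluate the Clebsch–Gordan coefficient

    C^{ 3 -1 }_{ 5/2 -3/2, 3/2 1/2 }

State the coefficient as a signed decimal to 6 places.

−√(49/120) ≈ -0.639010

√[7·1!4!2!/8! · 1!4!2!1!2!4!] = √(96/5)
  +(−1)^0/∏(0,1,4,2,0,0)! = 1/48  (running 1/48)
  +(−1)^1/∏(1,0,3,1,1,1)! = -1/6  (running -7/48)
⟨..|..⟩ = √(96/5)·(-7/48) = -0.639010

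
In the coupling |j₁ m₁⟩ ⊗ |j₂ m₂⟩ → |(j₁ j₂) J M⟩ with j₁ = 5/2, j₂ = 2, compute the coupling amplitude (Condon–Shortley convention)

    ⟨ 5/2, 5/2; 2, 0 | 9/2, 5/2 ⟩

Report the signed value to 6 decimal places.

√[10·0!5!4!/10! · 5!0!2!2!7!2!] = √(38400)
  +(−1)^0/∏(0,0,0,2,5,2)! = 1/480  (running 1/480)
⟨..|..⟩ = √(38400)·(1/480) = +0.408248

+0.408248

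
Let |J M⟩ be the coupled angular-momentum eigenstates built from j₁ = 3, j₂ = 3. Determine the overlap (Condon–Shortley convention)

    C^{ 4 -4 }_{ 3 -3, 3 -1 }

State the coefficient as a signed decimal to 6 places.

√[9·2!4!4!/11! · 0!6!2!4!0!8!] = √(3981312/11)
  +(−1)^2/∏(2,0,4,0,0,4)! = 1/1152  (running 1/1152)
⟨..|..⟩ = √(3981312/11)·(1/1152) = +0.522233

+0.522233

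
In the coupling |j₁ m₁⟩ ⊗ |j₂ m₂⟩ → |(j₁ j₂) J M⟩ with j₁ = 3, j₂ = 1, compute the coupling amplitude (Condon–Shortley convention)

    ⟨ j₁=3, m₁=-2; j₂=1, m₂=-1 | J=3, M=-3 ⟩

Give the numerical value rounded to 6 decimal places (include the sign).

j₁+j₂−J=1  J+j₁−j₂=5  J−j₁+j₂=1  j₁+j₂+J+1=8
(j₁±m₁, j₂±m₂, J±M) = (1,5,0,2,0,6)
P² = 3600
sum k=0..0:
  [0] +1/120 = 1/120
S = 1/120
C² = P²·S² = 1/4 ; C = +0.500000

+√(1/4) ≈ +0.500000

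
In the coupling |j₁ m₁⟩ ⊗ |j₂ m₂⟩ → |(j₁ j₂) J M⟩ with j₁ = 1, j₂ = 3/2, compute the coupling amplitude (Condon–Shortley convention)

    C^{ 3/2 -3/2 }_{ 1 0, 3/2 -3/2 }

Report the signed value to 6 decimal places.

√[4·1!1!2!/5! · 1!1!0!3!0!3!] = √(12/5)
  +(−1)^0/∏(0,1,1,0,0,2)! = 1/2  (running 1/2)
⟨..|..⟩ = √(12/5)·(1/2) = +0.774597

+√(3/5) ≈ +0.774597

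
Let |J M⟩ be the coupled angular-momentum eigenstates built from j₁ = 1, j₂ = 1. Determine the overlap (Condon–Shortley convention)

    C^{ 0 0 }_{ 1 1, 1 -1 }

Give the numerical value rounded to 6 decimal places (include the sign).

+√(1/3) = +0.577350

triangle: 2!·0!·0!/3! = 2/6
(j±m)!: 2!·0!·0!·2!·0!·0! = 4
prefactor² = (2J+1)·Δ·N² = 4/3
  k=0: +1/(0!·2!·0!·0!·0!·0!) = 1/2
Σ = 1/2  ⇒  CG² = 4/3·1/2² = 1/3
CG = +√(1/3) = +0.577350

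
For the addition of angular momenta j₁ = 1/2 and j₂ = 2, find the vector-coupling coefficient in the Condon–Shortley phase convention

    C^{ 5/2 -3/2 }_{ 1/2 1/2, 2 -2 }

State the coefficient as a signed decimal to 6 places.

+0.447214  (= +√(1/5))

j₁+j₂−J=0  J+j₁−j₂=1  J−j₁+j₂=4  j₁+j₂+J+1=6
(j₁±m₁, j₂±m₂, J±M) = (1,0,0,4,1,4)
P² = 576/5
sum k=0..0:
  [0] +1/24 = 1/24
S = 1/24
C² = P²·S² = 1/5 ; C = +0.447214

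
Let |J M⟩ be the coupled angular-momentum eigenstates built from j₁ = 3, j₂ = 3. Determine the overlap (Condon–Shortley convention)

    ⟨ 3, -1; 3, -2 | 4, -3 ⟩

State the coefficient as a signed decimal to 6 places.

-0.301511

√[9·2!4!4!/11! · 2!4!1!5!1!7!] = √(82944/11)
  +(−1)^0/∏(0,2,4,1,0,3)! = 1/288  (running 1/288)
  +(−1)^1/∏(1,1,3,0,1,4)! = -1/144  (running -1/288)
⟨..|..⟩ = √(82944/11)·(-1/288) = -0.301511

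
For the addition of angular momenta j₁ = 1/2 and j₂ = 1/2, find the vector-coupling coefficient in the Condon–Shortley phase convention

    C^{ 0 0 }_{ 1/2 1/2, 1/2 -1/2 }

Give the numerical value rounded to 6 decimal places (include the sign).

√[1·1!0!0!/2! · 1!0!0!1!0!0!] = √(1/2)
  +(−1)^0/∏(0,1,0,0,0,0)! = 1  (running 1)
⟨..|..⟩ = √(1/2)·(1) = +0.707107

+0.707107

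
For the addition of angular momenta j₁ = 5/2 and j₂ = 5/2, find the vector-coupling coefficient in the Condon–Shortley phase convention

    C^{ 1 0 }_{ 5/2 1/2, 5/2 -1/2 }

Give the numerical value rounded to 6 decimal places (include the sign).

j₁+j₂−J=4  J+j₁−j₂=1  J−j₁+j₂=1  j₁+j₂+J+1=7
(j₁±m₁, j₂±m₂, J±M) = (3,2,2,3,1,1)
P² = 72/35
sum k=1..2:
  [1] −1/6 = -1/6
  [2] +1/4 = 1/4
S = 1/12
C² = P²·S² = 1/70 ; C = +0.119523

+√(1/70) = +0.119523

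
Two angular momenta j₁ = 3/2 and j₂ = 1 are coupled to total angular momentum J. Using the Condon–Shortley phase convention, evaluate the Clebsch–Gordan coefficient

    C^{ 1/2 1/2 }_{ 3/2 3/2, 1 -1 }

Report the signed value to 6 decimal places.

+√(1/2) ≈ +0.707107

triangle: 2!×1!×0!/4! = 2/24
(j±m)!: 3!×0!×0!×2!×1!×0! = 12
prefactor² = (2J+1)×Δ×N² = 2
  k=0: +1/(0!×2!×0!×0!×1!×0!) = 1/2
Σ = 1/2  ⇒  CG² = 2×1/2² = 1/2
CG = +√(1/2) = +0.707107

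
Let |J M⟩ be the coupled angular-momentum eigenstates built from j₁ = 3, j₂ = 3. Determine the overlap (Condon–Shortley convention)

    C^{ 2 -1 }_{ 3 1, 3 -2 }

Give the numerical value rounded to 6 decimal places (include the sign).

-0.422577

j₁+j₂−J=4  J+j₁−j₂=2  J−j₁+j₂=2  j₁+j₂+J+1=9
(j₁±m₁, j₂±m₂, J±M) = (4,2,1,5,1,3)
P² = 320/7
sum k=0..1:
  [0] +1/48 = 1/48
  [1] −1/12 = -1/12
S = -1/16
C² = P²·S² = 5/28 ; C = -0.422577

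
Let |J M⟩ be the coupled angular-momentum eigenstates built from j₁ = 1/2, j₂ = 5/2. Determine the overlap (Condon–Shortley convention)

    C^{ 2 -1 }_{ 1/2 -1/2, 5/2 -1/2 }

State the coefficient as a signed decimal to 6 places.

-0.577350

j₁+j₂−J=1  J+j₁−j₂=0  J−j₁+j₂=4  j₁+j₂+J+1=6
(j₁±m₁, j₂±m₂, J±M) = (0,1,2,3,1,3)
P² = 12
sum k=1..1:
  [1] −1/6 = -1/6
S = -1/6
C² = P²·S² = 1/3 ; C = -0.577350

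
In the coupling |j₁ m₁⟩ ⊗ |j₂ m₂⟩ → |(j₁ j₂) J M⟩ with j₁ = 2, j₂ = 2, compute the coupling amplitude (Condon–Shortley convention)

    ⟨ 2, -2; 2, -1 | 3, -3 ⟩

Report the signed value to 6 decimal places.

√[7·1!3!3!/8! · 0!4!1!3!0!6!] = √(648)
  +(−1)^1/∏(1,0,3,0,0,3)! = -1/36  (running -1/36)
⟨..|..⟩ = √(648)·(-1/36) = -0.707107

−√(1/2) = -0.707107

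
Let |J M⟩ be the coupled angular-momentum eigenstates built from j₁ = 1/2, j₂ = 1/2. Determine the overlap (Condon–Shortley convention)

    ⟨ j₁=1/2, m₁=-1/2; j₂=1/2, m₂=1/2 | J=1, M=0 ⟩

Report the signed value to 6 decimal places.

triangle: 0!×1!×1!/3! = 1/6
(j±m)!: 0!×1!×1!×0!×1!×1! = 1
prefactor² = (2J+1)×Δ×N² = 1/2
  k=0: +1/(0!×0!×1!×1!×0!×0!) = 1
Σ = 1  ⇒  CG² = 1/2×1² = 1/2
CG = +√(1/2) = +0.707107

+0.707107  (= +√(1/2))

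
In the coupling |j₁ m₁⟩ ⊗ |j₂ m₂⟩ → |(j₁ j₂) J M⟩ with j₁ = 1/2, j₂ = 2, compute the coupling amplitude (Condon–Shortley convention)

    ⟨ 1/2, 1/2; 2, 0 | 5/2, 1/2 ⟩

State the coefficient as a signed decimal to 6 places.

j₁+j₂−J=0  J+j₁−j₂=1  J−j₁+j₂=4  j₁+j₂+J+1=6
(j₁±m₁, j₂±m₂, J±M) = (1,0,2,2,3,2)
P² = 48/5
sum k=0..0:
  [0] +1/4 = 1/4
S = 1/4
C² = P²·S² = 3/5 ; C = +0.774597

+0.774597  (= +√(3/5))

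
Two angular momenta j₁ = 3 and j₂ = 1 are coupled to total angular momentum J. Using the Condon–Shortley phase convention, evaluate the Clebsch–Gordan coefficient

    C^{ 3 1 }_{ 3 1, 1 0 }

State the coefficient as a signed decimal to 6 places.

+√(1/12) = +0.288675

√[7·1!5!1!/8! · 4!2!1!1!4!2!] = √(48)
  +(−1)^0/∏(0,1,2,1,3,0)! = 1/12  (running 1/12)
  +(−1)^1/∏(1,0,1,0,4,1)! = -1/24  (running 1/24)
⟨..|..⟩ = √(48)·(1/24) = +0.288675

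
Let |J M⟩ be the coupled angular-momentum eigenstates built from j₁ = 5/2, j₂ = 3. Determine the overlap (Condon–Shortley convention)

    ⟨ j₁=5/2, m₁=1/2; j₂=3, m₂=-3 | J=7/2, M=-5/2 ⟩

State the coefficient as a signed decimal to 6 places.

√[8·2!3!4!/10! · 3!2!0!6!1!6!] = √(27648/7)
  +(−1)^0/∏(0,2,2,0,1,4)! = 1/96  (running 1/96)
⟨..|..⟩ = √(27648/7)·(1/96) = +0.654654

+0.654654  (= +√(3/7))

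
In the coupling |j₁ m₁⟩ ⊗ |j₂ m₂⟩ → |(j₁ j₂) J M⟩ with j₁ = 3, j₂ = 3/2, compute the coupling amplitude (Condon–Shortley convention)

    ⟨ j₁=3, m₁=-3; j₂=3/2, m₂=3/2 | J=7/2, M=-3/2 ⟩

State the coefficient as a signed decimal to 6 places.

−√(2/21) ≈ -0.308607

triangle: 1!×5!×2!/9! = 240/362880
(j±m)!: 0!×6!×3!×0!×2!×5! = 1036800
prefactor² = (2J+1)×Δ×N² = 38400/7
  k=1: −1/(1!×0!×5!×2!×0!×0!) = -1/240
Σ = -1/240  ⇒  CG² = 38400/7×(-1/240)² = 2/21
CG = −√(2/21) = -0.308607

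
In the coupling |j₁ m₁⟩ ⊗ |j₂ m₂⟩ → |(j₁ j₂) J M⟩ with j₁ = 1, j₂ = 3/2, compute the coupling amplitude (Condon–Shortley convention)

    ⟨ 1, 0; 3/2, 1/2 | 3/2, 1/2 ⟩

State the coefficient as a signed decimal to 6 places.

triangle: 1!·1!·2!/5! = 2/120
(j±m)!: 1!·1!·2!·1!·2!·1! = 4
prefactor² = (2J+1)·Δ·N² = 4/15
  k=0: +1/(0!·1!·1!·2!·0!·0!) = 1/2
  k=1: −1/(1!·0!·0!·1!·1!·1!) = -1
Σ = -1/2  ⇒  CG² = 4/15·(-1/2)² = 1/15
CG = −√(1/15) = -0.258199

-0.258199  (= −√(1/15))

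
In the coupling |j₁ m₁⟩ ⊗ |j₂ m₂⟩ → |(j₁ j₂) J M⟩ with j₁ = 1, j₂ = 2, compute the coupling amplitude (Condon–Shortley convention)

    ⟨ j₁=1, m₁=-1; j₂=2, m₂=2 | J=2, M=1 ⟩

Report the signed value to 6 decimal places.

j₁+j₂−J=1  J+j₁−j₂=1  J−j₁+j₂=3  j₁+j₂+J+1=6
(j₁±m₁, j₂±m₂, J±M) = (0,2,4,0,3,1)
P² = 12
sum k=1..1:
  [1] −1/6 = -1/6
S = -1/6
C² = P²·S² = 1/3 ; C = -0.577350

-0.577350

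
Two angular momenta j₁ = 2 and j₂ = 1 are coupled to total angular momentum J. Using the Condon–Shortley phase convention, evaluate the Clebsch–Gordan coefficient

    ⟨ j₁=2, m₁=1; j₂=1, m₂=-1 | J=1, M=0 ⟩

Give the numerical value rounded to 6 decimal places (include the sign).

+√(3/10) ≈ +0.547723

j₁+j₂−J=2  J+j₁−j₂=2  J−j₁+j₂=0  j₁+j₂+J+1=5
(j₁±m₁, j₂±m₂, J±M) = (3,1,0,2,1,1)
P² = 6/5
sum k=0..0:
  [0] +1/2 = 1/2
S = 1/2
C² = P²·S² = 3/10 ; C = +0.547723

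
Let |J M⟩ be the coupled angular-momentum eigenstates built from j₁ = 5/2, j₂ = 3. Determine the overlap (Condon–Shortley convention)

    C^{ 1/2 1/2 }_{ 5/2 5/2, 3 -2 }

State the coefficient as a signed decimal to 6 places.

j₁+j₂−J=5  J+j₁−j₂=0  J−j₁+j₂=1  j₁+j₂+J+1=7
(j₁±m₁, j₂±m₂, J±M) = (5,0,1,5,1,0)
P² = 4800/7
sum k=0..0:
  [0] +1/120 = 1/120
S = 1/120
C² = P²·S² = 1/21 ; C = +0.218218

+0.218218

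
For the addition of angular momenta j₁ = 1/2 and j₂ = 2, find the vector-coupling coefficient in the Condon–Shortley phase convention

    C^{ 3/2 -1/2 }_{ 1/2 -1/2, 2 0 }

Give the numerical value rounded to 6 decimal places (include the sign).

j₁+j₂−J=1  J+j₁−j₂=0  J−j₁+j₂=3  j₁+j₂+J+1=5
(j₁±m₁, j₂±m₂, J±M) = (0,1,2,2,1,2)
P² = 8/5
sum k=1..1:
  [1] −1/2 = -1/2
S = -1/2
C² = P²·S² = 2/5 ; C = -0.632456

−√(2/5) ≈ -0.632456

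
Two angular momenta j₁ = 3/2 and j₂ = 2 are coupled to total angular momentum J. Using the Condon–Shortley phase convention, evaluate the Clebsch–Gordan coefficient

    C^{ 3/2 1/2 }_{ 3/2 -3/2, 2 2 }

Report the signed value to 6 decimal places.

triangle: 2!*1!*2!/6! = 4/720
(j±m)!: 0!*3!*4!*0!*2!*1! = 288
prefactor² = (2J+1)*Δ*N² = 32/5
  k=2: +1/(2!*0!*1!*2!*0!*0!) = 1/4
Σ = 1/4  ⇒  CG² = 32/5*1/4² = 2/5
CG = +√(2/5) = +0.632456

+√(2/5) ≈ +0.632456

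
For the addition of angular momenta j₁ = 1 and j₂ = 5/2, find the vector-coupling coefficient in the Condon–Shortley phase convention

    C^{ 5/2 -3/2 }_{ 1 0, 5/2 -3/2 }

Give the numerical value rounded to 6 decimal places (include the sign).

triangle: 1!×1!×4!/7! = 24/5040
(j±m)!: 1!×1!×1!×4!×1!×4! = 576
prefactor² = (2J+1)×Δ×N² = 576/35
  k=0: +1/(0!×1!×1!×1!×0!×3!) = 1/6
  k=1: −1/(1!×0!×0!×0!×1!×4!) = -1/24
Σ = 1/8  ⇒  CG² = 576/35×1/8² = 9/35
CG = +√(9/35) = +0.507093

+√(9/35) = +0.507093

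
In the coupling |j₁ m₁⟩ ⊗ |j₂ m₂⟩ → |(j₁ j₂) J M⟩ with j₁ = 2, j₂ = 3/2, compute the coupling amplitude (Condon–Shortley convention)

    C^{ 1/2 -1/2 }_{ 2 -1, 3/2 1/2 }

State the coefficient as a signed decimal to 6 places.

triangle: 3!·1!·0!/5! = 6/120
(j±m)!: 1!·3!·2!·1!·0!·1! = 12
prefactor² = (2J+1)·Δ·N² = 6/5
  k=2: +1/(2!·1!·1!·0!·0!·0!) = 1/2
Σ = 1/2  ⇒  CG² = 6/5·1/2² = 3/10
CG = +√(3/10) = +0.547723

+0.547723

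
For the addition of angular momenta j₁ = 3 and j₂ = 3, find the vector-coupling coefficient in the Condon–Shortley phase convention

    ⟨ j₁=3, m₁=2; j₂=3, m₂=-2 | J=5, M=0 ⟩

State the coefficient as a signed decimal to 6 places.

+0.436436

√[11·1!5!5!/12! · 5!1!1!5!5!5!] = √(480000/7)
  +(−1)^0/∏(0,1,1,1,4,4)! = 1/576  (running 1/576)
  +(−1)^1/∏(1,0,0,0,5,5)! = -1/14400  (running 1/600)
⟨..|..⟩ = √(480000/7)·(1/600) = +0.436436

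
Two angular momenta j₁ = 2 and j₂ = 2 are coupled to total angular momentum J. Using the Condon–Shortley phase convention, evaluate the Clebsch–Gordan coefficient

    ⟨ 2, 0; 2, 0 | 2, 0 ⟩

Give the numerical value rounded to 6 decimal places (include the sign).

-0.534522  (= −√(2/7))

j₁+j₂−J=2  J+j₁−j₂=2  J−j₁+j₂=2  j₁+j₂+J+1=7
(j₁±m₁, j₂±m₂, J±M) = (2,2,2,2,2,2)
P² = 32/63
sum k=0..2:
  [0] +1/8 = 1/8
  [1] −1/1 = -1
  [2] +1/8 = 1/8
S = -3/4
C² = P²·S² = 2/7 ; C = -0.534522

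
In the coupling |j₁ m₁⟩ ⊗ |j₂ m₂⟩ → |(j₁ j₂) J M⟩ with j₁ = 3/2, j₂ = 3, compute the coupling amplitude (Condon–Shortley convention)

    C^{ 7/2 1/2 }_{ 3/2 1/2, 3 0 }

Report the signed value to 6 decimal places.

j₁+j₂−J=1  J+j₁−j₂=2  J−j₁+j₂=5  j₁+j₂+J+1=9
(j₁±m₁, j₂±m₂, J±M) = (2,1,3,3,4,3)
P² = 384/7
sum k=0..1:
  [0] +1/12 = 1/12
  [1] −1/24 = -1/24
S = 1/24
C² = P²·S² = 2/21 ; C = +0.308607

+√(2/21) = +0.308607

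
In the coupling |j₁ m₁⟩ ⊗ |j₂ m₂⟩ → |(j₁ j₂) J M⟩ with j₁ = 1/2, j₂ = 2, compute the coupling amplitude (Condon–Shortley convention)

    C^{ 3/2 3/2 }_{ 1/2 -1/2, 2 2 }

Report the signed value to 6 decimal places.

-0.894427  (= −√(4/5))

√[4·1!0!3!/5! · 0!1!4!0!3!0!] = √(144/5)
  +(−1)^1/∏(1,0,0,3,0,0)! = -1/6  (running -1/6)
⟨..|..⟩ = √(144/5)·(-1/6) = -0.894427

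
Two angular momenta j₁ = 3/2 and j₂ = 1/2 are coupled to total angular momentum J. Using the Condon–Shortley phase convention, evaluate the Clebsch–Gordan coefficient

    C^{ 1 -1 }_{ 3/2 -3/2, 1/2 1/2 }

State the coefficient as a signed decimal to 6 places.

−√(3/4) ≈ -0.866025

√[3·1!2!0!/4! · 0!3!1!0!0!2!] = √(3)
  +(−1)^1/∏(1,0,2,0,0,0)! = -1/2  (running -1/2)
⟨..|..⟩ = √(3)·(-1/2) = -0.866025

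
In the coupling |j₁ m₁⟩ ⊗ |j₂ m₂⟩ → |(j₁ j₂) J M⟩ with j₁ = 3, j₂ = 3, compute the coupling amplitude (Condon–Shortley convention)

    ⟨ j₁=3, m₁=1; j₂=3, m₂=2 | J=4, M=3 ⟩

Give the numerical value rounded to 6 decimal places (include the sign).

−√(1/11) = -0.301511

j₁+j₂−J=2  J+j₁−j₂=4  J−j₁+j₂=4  j₁+j₂+J+1=11
(j₁±m₁, j₂±m₂, J±M) = (4,2,5,1,7,1)
P² = 82944/11
sum k=1..2:
  [1] −1/144 = -1/144
  [2] +1/288 = 1/288
S = -1/288
C² = P²·S² = 1/11 ; C = -0.301511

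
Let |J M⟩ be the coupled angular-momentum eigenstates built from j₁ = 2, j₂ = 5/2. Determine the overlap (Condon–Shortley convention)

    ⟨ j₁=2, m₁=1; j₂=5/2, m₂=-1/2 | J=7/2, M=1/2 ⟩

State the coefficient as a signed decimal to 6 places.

+√(14/45) ≈ +0.557773

j₁+j₂−J=1  J+j₁−j₂=3  J−j₁+j₂=4  j₁+j₂+J+1=9
(j₁±m₁, j₂±m₂, J±M) = (3,1,2,3,4,3)
P² = 1152/35
sum k=0..1:
  [0] +1/8 = 1/8
  [1] −1/36 = -1/36
S = 7/72
C² = P²·S² = 14/45 ; C = +0.557773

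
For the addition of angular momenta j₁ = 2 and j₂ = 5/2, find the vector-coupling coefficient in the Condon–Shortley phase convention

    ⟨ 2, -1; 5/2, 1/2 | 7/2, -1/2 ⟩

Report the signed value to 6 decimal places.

-0.557773  (= −√(14/45))

√[8·1!3!4!/9! · 1!3!3!2!3!4!] = √(1152/35)
  +(−1)^0/∏(0,1,3,3,0,1)! = 1/36  (running 1/36)
  +(−1)^1/∏(1,0,2,2,1,2)! = -1/8  (running -7/72)
⟨..|..⟩ = √(1152/35)·(-7/72) = -0.557773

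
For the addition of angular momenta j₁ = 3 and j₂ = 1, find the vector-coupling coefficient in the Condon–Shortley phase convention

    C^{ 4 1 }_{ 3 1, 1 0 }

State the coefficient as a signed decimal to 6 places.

triangle: 0!·6!·2!/9! = 1440/362880
(j±m)!: 4!·2!·1!·1!·5!·3! = 34560
prefactor² = (2J+1)·Δ·N² = 8640/7
  k=0: +1/(0!·0!·2!·1!·4!·1!) = 1/48
Σ = 1/48  ⇒  CG² = 8640/7·1/48² = 15/28
CG = +√(15/28) = +0.731925

+√(15/28) ≈ +0.731925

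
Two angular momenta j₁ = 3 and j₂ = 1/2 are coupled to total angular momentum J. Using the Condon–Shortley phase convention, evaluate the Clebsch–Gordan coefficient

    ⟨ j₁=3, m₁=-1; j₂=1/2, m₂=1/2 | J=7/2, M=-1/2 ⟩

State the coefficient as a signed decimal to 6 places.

+0.654654

√[8·0!6!1!/8! · 2!4!1!0!3!4!] = √(6912/7)
  +(−1)^0/∏(0,0,4,1,2,0)! = 1/48  (running 1/48)
⟨..|..⟩ = √(6912/7)·(1/48) = +0.654654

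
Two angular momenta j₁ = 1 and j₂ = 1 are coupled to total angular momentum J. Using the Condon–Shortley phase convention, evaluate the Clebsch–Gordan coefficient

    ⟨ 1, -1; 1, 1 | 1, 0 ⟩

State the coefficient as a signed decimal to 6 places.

−√(1/2) = -0.707107

√[3·1!1!1!/4! · 0!2!2!0!1!1!] = √(1/2)
  +(−1)^1/∏(1,0,1,1,0,0)! = -1  (running -1)
⟨..|..⟩ = √(1/2)·(-1) = -0.707107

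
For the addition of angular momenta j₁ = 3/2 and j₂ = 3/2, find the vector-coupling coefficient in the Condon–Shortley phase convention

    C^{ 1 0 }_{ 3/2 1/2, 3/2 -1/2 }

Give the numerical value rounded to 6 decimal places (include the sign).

−√(1/20) ≈ -0.223607

triangle: 2!×1!×1!/5! = 2/120
(j±m)!: 2!×1!×1!×2!×1!×1! = 4
prefactor² = (2J+1)×Δ×N² = 1/5
  k=0: +1/(0!×2!×1!×1!×0!×0!) = 1/2
  k=1: −1/(1!×1!×0!×0!×1!×1!) = -1
Σ = -1/2  ⇒  CG² = 1/5×(-1/2)² = 1/20
CG = −√(1/20) = -0.223607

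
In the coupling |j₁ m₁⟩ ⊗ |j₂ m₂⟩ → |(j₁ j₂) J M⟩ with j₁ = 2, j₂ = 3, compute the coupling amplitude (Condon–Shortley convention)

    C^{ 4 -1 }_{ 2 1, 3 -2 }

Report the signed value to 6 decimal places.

+√(7/20) = +0.591608

j₁+j₂−J=1  J+j₁−j₂=3  J−j₁+j₂=5  j₁+j₂+J+1=10
(j₁±m₁, j₂±m₂, J±M) = (3,1,1,5,3,5)
P² = 6480/7
sum k=0..1:
  [0] +1/48 = 1/48
  [1] −1/720 = -1/720
S = 7/360
C² = P²·S² = 7/20 ; C = +0.591608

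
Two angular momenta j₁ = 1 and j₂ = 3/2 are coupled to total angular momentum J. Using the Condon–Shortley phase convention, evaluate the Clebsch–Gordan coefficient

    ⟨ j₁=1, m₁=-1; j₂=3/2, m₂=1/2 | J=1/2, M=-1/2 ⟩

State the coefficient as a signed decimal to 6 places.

+√(1/6) = +0.408248

triangle: 2!×0!×1!/4! = 2/24
(j±m)!: 0!×2!×2!×1!×0!×1! = 4
prefactor² = (2J+1)×Δ×N² = 2/3
  k=2: +1/(2!×0!×0!×0!×0!×1!) = 1/2
Σ = 1/2  ⇒  CG² = 2/3×1/2² = 1/6
CG = +√(1/6) = +0.408248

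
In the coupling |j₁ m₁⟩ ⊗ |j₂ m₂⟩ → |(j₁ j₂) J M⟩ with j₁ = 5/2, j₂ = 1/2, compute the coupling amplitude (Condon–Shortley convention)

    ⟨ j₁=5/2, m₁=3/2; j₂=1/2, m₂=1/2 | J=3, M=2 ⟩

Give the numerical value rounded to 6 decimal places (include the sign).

+0.912871  (= +√(5/6))

√[7·0!5!1!/7! · 4!1!1!0!5!1!] = √(480)
  +(−1)^0/∏(0,0,1,1,4,0)! = 1/24  (running 1/24)
⟨..|..⟩ = √(480)·(1/24) = +0.912871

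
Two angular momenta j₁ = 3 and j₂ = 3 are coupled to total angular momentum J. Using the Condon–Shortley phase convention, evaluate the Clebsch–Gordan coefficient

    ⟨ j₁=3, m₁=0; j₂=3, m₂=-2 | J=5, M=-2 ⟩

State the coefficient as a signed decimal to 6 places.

triangle: 1!·5!·5!/12! = 14400/479001600
(j±m)!: 3!·3!·1!·5!·3!·7! = 130636800
prefactor² = (2J+1)·Δ·N² = 43200
  k=0: +1/(0!·1!·3!·1!·2!·4!) = 1/288
  k=1: −1/(1!·0!·2!·0!·3!·5!) = -1/1440
Σ = 1/360  ⇒  CG² = 43200·1/360² = 1/3
CG = +√(1/3) = +0.577350

+√(1/3) ≈ +0.577350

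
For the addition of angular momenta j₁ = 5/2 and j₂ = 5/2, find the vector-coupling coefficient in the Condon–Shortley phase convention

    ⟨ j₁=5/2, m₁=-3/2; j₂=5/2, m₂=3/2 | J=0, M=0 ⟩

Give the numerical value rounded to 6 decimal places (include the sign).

+√(1/6) ≈ +0.408248

j₁+j₂−J=5  J+j₁−j₂=0  J−j₁+j₂=0  j₁+j₂+J+1=6
(j₁±m₁, j₂±m₂, J±M) = (1,4,4,1,0,0)
P² = 96
sum k=4..4:
  [4] +1/24 = 1/24
S = 1/24
C² = P²·S² = 1/6 ; C = +0.408248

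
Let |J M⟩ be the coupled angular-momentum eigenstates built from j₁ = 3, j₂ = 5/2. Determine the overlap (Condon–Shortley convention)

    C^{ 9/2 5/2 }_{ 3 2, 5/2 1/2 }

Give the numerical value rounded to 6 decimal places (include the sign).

triangle: 1!·5!·4!/11! = 2880/39916800
(j±m)!: 5!·1!·3!·2!·7!·2! = 14515200
prefactor² = (2J+1)·Δ·N² = 115200/11
  k=0: +1/(0!·1!·1!·3!·4!·1!) = 1/144
  k=1: −1/(1!·0!·0!·2!·5!·2!) = -1/480
Σ = 7/1440  ⇒  CG² = 115200/11·7/1440² = 49/198
CG = +√(49/198) = +0.497468

+√(49/198) ≈ +0.497468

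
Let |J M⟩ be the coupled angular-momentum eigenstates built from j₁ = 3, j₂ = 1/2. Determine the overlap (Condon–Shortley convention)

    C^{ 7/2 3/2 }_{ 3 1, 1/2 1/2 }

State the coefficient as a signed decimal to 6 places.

+√(5/7) ≈ +0.845154

triangle: 0!·6!·1!/8! = 720/40320
(j±m)!: 4!·2!·1!·0!·5!·2! = 11520
prefactor² = (2J+1)·Δ·N² = 11520/7
  k=0: +1/(0!·0!·2!·1!·4!·0!) = 1/48
Σ = 1/48  ⇒  CG² = 11520/7·1/48² = 5/7
CG = +√(5/7) = +0.845154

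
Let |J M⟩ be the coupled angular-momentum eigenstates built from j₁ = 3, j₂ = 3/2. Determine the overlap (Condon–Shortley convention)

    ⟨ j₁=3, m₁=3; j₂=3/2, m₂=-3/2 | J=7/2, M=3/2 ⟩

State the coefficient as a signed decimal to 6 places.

√[8·1!5!2!/9! · 6!0!0!3!5!2!] = √(38400/7)
  +(−1)^0/∏(0,1,0,0,5,2)! = 1/240  (running 1/240)
⟨..|..⟩ = √(38400/7)·(1/240) = +0.308607

+0.308607  (= +√(2/21))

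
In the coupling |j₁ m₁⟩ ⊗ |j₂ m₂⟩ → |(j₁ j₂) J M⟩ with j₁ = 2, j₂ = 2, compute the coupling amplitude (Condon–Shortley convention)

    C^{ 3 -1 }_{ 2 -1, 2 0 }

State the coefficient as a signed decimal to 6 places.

-0.447214  (= −√(1/5))

√[7·1!3!3!/8! · 1!3!2!2!2!4!] = √(36/5)
  +(−1)^0/∏(0,1,3,2,0,1)! = 1/12  (running 1/12)
  +(−1)^1/∏(1,0,2,1,1,2)! = -1/4  (running -1/6)
⟨..|..⟩ = √(36/5)·(-1/6) = -0.447214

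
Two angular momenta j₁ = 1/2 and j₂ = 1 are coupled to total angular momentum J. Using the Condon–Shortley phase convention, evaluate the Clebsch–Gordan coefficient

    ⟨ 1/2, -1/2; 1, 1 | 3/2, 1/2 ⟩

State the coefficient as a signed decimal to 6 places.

√[4·0!1!2!/4! · 0!1!2!0!2!1!] = √(4/3)
  +(−1)^0/∏(0,0,1,2,0,0)! = 1/2  (running 1/2)
⟨..|..⟩ = √(4/3)·(1/2) = +0.577350

+0.577350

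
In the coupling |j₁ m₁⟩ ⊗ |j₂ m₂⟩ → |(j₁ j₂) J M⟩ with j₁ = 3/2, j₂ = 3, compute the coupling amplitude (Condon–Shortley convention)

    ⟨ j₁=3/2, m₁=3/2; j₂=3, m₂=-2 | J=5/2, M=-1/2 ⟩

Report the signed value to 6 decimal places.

+√(3/7) ≈ +0.654654

√[6·2!1!4!/8! · 3!0!1!5!2!3!] = √(432/7)
  +(−1)^0/∏(0,2,0,1,1,3)! = 1/12  (running 1/12)
⟨..|..⟩ = √(432/7)·(1/12) = +0.654654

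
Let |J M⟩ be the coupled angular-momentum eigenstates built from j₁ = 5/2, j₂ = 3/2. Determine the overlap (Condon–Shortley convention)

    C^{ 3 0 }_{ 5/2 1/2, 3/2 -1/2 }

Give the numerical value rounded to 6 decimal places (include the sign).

+√(1/5) = +0.447214

√[7·1!4!2!/8! · 3!2!1!2!3!3!] = √(36/5)
  +(−1)^0/∏(0,1,2,1,2,1)! = 1/4  (running 1/4)
  +(−1)^1/∏(1,0,1,0,3,2)! = -1/12  (running 1/6)
⟨..|..⟩ = √(36/5)·(1/6) = +0.447214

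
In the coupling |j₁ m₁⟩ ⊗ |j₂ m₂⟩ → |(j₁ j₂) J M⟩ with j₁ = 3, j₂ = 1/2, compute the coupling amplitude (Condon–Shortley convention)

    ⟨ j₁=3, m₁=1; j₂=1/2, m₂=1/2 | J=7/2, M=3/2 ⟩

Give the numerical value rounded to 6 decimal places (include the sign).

j₁+j₂−J=0  J+j₁−j₂=6  J−j₁+j₂=1  j₁+j₂+J+1=8
(j₁±m₁, j₂±m₂, J±M) = (4,2,1,0,5,2)
P² = 11520/7
sum k=0..0:
  [0] +1/48 = 1/48
S = 1/48
C² = P²·S² = 5/7 ; C = +0.845154

+0.845154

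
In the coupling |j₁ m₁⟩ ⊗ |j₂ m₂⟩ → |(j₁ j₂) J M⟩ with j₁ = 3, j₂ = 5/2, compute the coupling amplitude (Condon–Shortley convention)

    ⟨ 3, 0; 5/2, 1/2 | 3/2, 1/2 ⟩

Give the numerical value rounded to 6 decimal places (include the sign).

+√(4/35) ≈ +0.338062

j₁+j₂−J=4  J+j₁−j₂=2  J−j₁+j₂=1  j₁+j₂+J+1=8
(j₁±m₁, j₂±m₂, J±M) = (3,3,3,2,2,1)
P² = 144/35
sum k=2..3:
  [2] +1/4 = 1/4
  [3] −1/12 = -1/12
S = 1/6
C² = P²·S² = 4/35 ; C = +0.338062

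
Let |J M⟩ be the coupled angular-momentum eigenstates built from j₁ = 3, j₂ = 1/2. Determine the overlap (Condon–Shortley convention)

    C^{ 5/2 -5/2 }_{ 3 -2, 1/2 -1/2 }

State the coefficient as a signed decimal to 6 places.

+√(1/7) = +0.377964

triangle: 1!·5!·0!/7! = 120/5040
(j±m)!: 1!·5!·0!·1!·0!·5! = 14400
prefactor² = (2J+1)·Δ·N² = 14400/7
  k=0: +1/(0!·1!·5!·0!·0!·0!) = 1/120
Σ = 1/120  ⇒  CG² = 14400/7·1/120² = 1/7
CG = +√(1/7) = +0.377964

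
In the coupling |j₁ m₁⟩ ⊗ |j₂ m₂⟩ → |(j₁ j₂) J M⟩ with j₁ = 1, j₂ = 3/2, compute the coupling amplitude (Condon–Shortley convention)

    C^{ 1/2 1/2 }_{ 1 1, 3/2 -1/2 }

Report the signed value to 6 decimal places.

j₁+j₂−J=2  J+j₁−j₂=0  J−j₁+j₂=1  j₁+j₂+J+1=4
(j₁±m₁, j₂±m₂, J±M) = (2,0,1,2,1,0)
P² = 2/3
sum k=0..0:
  [0] +1/2 = 1/2
S = 1/2
C² = P²·S² = 1/6 ; C = +0.408248

+0.408248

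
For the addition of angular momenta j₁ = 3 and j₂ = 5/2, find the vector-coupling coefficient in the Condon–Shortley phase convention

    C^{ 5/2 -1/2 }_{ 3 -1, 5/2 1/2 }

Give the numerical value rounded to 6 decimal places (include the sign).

triangle: 3!×3!×2!/9! = 72/362880
(j±m)!: 2!×4!×3!×2!×2!×3! = 6912
prefactor² = (2J+1)×Δ×N² = 288/35
  k=1: −1/(1!×2!×3!×2!×0!×0!) = -1/24
  k=2: +1/(2!×1!×2!×1!×1!×1!) = 1/4
  k=3: −1/(3!×0!×1!×0!×2!×2!) = -1/24
Σ = 1/6  ⇒  CG² = 288/35×1/6² = 8/35
CG = +√(8/35) = +0.478091

+0.478091  (= +√(8/35))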